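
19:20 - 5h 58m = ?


Start: 1160 minutes from midnight
Subtract: 358 minutes
Remaining: 1160 - 358 = 802
Hours: 13, Minutes: 22

13:22


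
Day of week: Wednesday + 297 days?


Start: Wednesday (index 2)
(2 + 297) mod 7
= 299 mod 7
= 5
Index 5 → Saturday

Saturday


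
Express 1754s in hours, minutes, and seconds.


0h 29m 14s

Hours: 1754 ÷ 3600 = 0 remainder 1754
Minutes: 1754 ÷ 60 = 29 remainder 14
Seconds: 14


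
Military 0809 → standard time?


8:09 AM

Hour: 8
8 < 12 → AM


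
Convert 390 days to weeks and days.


Weeks: 390 ÷ 7 = 55 remainder 5

55 weeks 5 days


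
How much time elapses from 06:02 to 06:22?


0h 20m

End time in minutes: 6×60 + 22 = 382
Start time in minutes: 6×60 + 2 = 362
Difference = 382 - 362 = 20 minutes
= 0 hours 20 minutes


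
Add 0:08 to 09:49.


Start: 589 minutes from midnight
Add: 8 minutes
Total: 597 minutes
Hours: 597 ÷ 60 = 9 remainder 57

09:57


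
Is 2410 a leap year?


No

Rules: divisible by 4 AND (not by 100 OR by 400)
2410 ÷ 4 = 602 remainder 2 → not divisible by 4
Not divisible by 4 → not a leap year


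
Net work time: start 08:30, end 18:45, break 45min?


Total time = (18×60+45) - (8×60+30)
= 1125 - 510 = 615 min
Minus break: 615 - 45 = 570 min
= 9h 30m

9h 30m (570 minutes)


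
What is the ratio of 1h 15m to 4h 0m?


5:16 (0.31)

Duration 1: 75 minutes
Duration 2: 240 minutes
Ratio = 75:240
GCD = 15
Simplified = 5:16
As a decimal: 5/16 ≈ 0.31


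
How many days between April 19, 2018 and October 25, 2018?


From April 19, 2018 to October 25, 2018
Rest of April 2018: 30 - 19 = 11
Full months: May 31, June 30, July 31, August 31, September 30
Days into October 2018: 25
Total = 11 + 31 + 30 + 31 + 31 + 30 + 25 = 189 days

189 days


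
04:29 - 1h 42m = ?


02:47

Start: 269 minutes from midnight
Subtract: 102 minutes
Remaining: 269 - 102 = 167
Hours: 2, Minutes: 47


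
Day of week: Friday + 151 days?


Start: Friday (index 4)
(4 + 151) mod 7
= 155 mod 7
= 1
Index 1 → Tuesday

Tuesday


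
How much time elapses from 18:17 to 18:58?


End time in minutes: 18×60 + 58 = 1138
Start time in minutes: 18×60 + 17 = 1097
Difference = 1138 - 1097 = 41 minutes
= 0 hours 41 minutes

0h 41m


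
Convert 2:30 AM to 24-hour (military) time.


Input: 2:30 AM
AM hour stays: 2

02:30


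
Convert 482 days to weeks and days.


Weeks: 482 ÷ 7 = 68 remainder 6

68 weeks 6 days


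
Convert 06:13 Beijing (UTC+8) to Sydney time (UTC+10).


08:13

Time difference = UTC+10 - UTC+8 = +2 hours
New hour = (6 + 2) mod 24
= 8 mod 24 = 8
Minutes unchanged → 08:13


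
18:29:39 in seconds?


66579 seconds

Hours: 18 × 3600 = 64800
Minutes: 29 × 60 = 1740
Seconds: 39
Total = 64800 + 1740 + 39 = 66579


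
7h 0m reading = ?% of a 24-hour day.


29.2%

Time: 420 minutes
Day: 1440 minutes
Percentage = (420/1440) × 100 ≈ 29.2%


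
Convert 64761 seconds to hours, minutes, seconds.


17h 59m 21s

Hours: 64761 ÷ 3600 = 17 remainder 3561
Minutes: 3561 ÷ 60 = 59 remainder 21
Seconds: 21


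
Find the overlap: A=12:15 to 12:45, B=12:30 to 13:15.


Meeting A: 735-765 (in minutes from midnight)
Meeting B: 750-795
Overlap start = max(735, 750) = 750
Overlap end = min(765, 795) = 765
Overlap = max(0, 765 - 750) = 15 min

15 minutes


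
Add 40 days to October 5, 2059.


Start: October 5, 2059
Add 40 days
October 5 → November 1: 31 - 5 + 1 = 27 days (40 - 27 = 13 left)
November 1 + 13 = November 14, 2059

November 14, 2059


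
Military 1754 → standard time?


5:54 PM

Hour: 17
17 - 12 = 5 → PM


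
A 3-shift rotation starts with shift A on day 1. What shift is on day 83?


Shift B

Shifts: A, B, C
Start: A (index 0)
Day 83: (0 + 83 - 1) mod 3
= 82 mod 3
= 1
Index 1 → shift B


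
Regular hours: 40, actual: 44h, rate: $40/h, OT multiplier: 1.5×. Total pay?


Regular: 40h × $40 = $1600.00
Overtime: 44 - 40 = 4h
OT pay: 4h × $40 × 1.5 = $240.00
Total = $1600.00 + $240.00 = $1840.00

$1840.00


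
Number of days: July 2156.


Month: July (month 7)
July has 31 days

31 days


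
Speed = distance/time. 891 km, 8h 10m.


109.1 km/h

Distance: 891 km
Time: 8h 10m = 490 min = 490/60 = 49/6 hours
Speed = 891 ÷ (49/6) = 891 × 6 / 49 = 5346/49 ≈ 109.1 km/h


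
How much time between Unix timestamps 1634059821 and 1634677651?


617830 seconds (171.6 hours / 7.15 days)

Difference = 1634677651 - 1634059821 = 617830 seconds
In hours: 617830 / 3600 ≈ 171.6
In days: 617830 / 86400 ≈ 7.15


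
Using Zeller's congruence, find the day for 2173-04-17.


Saturday

Zeller's congruence:
q=17, m=4, k=73, j=21
h = (17 + ⌊13×5/5⌋ + 73 + ⌊73/4⌋ + ⌊21/4⌋ - 2×21) mod 7
= (17 + 13 + 73 + 18 + 5 - 42) mod 7
= 84 mod 7 = 0
h=0 → Saturday


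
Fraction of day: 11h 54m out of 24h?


Total minutes: 11×60 + 54 = 714
Day = 24×60 = 1440 minutes
Fraction = 714/1440 ≈ 0.4958
As a percentage: 714/1440 × 100 ≈ 49.58%

0.4958 (49.58%)


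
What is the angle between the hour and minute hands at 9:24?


Hour hand = 9×30 + 24×0.5 = 282.0°
Minute hand = 24×6 = 144°
Difference = |282.0 - 144| = 138.0°

138.0°


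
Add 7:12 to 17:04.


Start: 1024 minutes from midnight
Add: 432 minutes
Total: 1456 minutes
Hours: 1456 ÷ 60 = 24 remainder 16
24 ≥ 24 → 24 - 24 = 0 (next day)

00:16 (next day)


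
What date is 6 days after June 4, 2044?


Start: June 4, 2044
Add 6 days
June 4 + 6 = June 10, 2044

June 10, 2044


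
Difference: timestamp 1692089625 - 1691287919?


Difference = 1692089625 - 1691287919 = 801706 seconds
In hours: 801706 / 3600 ≈ 222.7
In days: 801706 / 86400 ≈ 9.28

801706 seconds (222.7 hours / 9.28 days)


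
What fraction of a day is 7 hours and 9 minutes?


0.2979 (29.79%)

Total minutes: 7×60 + 9 = 429
Day = 24×60 = 1440 minutes
Fraction = 429/1440 ≈ 0.2979
As a percentage: 429/1440 × 100 ≈ 29.79%


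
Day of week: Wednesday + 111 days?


Tuesday

Start: Wednesday (index 2)
(2 + 111) mod 7
= 113 mod 7
= 1
Index 1 → Tuesday


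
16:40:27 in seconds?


Hours: 16 × 3600 = 57600
Minutes: 40 × 60 = 2400
Seconds: 27
Total = 57600 + 2400 + 27 = 60027

60027 seconds


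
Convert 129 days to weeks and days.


Weeks: 129 ÷ 7 = 18 remainder 3

18 weeks 3 days


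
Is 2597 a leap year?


No

Rules: divisible by 4 AND (not by 100 OR by 400)
2597 ÷ 4 = 649 remainder 1 → not divisible by 4
Not divisible by 4 → not a leap year


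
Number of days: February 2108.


Month: February (month 2)
February: 28 or 29 (leap year)
2108 leap year? Yes

29 days


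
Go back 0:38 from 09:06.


08:28

Start: 546 minutes from midnight
Subtract: 38 minutes
Remaining: 546 - 38 = 508
Hours: 8, Minutes: 28


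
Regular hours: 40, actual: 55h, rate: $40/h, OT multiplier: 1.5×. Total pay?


$2500.00

Regular: 40h × $40 = $1600.00
Overtime: 55 - 40 = 15h
OT pay: 15h × $40 × 1.5 = $900.00
Total = $1600.00 + $900.00 = $2500.00


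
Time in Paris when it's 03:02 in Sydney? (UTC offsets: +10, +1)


Time difference = UTC+1 - UTC+10 = -9 hours
New hour = (3 -9) mod 24
= -6 mod 24 = 18
Minutes unchanged → 18:02; -6 < 0 → previous day

18:02 (previous day)


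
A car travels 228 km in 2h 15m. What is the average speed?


101.3 km/h

Distance: 228 km
Time: 2h 15m = 135 min = 135/60 = 9/4 hours
Speed = 228 ÷ (9/4) = 228 × 4 / 9 = 912/9 ≈ 101.3 km/h


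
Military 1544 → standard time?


3:44 PM

Hour: 15
15 - 12 = 3 → PM


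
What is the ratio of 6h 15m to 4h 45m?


25:19 (1.32)

Duration 1: 375 minutes
Duration 2: 285 minutes
Ratio = 375:285
GCD = 15
Simplified = 25:19
As a decimal: 25/19 ≈ 1.32


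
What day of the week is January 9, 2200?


Zeller's congruence:
q=9, m=13, k=99, j=21
h = (9 + ⌊13×14/5⌋ + 99 + ⌊99/4⌋ + ⌊21/4⌋ - 2×21) mod 7
= (9 + 36 + 99 + 24 + 5 - 42) mod 7
= 131 mod 7 = 5
h=5 → Thursday

Thursday


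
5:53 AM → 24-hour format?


05:53

Input: 5:53 AM
AM hour stays: 5


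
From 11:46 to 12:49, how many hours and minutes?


1h 3m

End time in minutes: 12×60 + 49 = 769
Start time in minutes: 11×60 + 46 = 706
Difference = 769 - 706 = 63 minutes
= 1 hours 3 minutes


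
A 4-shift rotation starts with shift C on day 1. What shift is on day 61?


Shifts: A, B, C, D
Start: C (index 2)
Day 61: (2 + 61 - 1) mod 4
= 62 mod 4
= 2
Index 2 → shift C

Shift C


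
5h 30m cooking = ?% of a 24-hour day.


22.9%

Time: 330 minutes
Day: 1440 minutes
Percentage = (330/1440) × 100 ≈ 22.9%


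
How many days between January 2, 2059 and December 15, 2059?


From January 2, 2059 to December 15, 2059
Rest of January 2059: 31 - 2 = 29
Full months: February 2059 28, March 31, April 30, May 31, June 30, July 31, August 31, September 30, October 31, November 30
Days into December 2059: 15
Total = 29 + 28 + 31 + 30 + 31 + 30 + 31 + 31 + 30 + 31 + 30 + 15 = 347 days

347 days


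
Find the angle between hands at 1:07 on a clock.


8.5°

Hour hand = 1×30 + 7×0.5 = 33.5°
Minute hand = 7×6 = 42°
Difference = |33.5 - 42| = 8.5°


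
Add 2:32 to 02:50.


Start: 170 minutes from midnight
Add: 152 minutes
Total: 322 minutes
Hours: 322 ÷ 60 = 5 remainder 22

05:22


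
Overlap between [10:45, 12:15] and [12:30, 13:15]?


Meeting A: 645-735 (in minutes from midnight)
Meeting B: 750-795
Overlap start = max(645, 750) = 750
Overlap end = min(735, 795) = 735
Overlap = max(0, 735 - 750) = 0 min

0 minutes


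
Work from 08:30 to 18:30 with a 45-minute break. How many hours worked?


Total time = (18×60+30) - (8×60+30)
= 1110 - 510 = 600 min
Minus break: 600 - 45 = 555 min
= 9h 15m

9h 15m (555 minutes)


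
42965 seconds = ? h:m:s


11h 56m 5s

Hours: 42965 ÷ 3600 = 11 remainder 3365
Minutes: 3365 ÷ 60 = 56 remainder 5
Seconds: 5


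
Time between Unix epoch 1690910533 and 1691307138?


Difference = 1691307138 - 1690910533 = 396605 seconds
In hours: 396605 / 3600 ≈ 110.2
In days: 396605 / 86400 ≈ 4.59

396605 seconds (110.2 hours / 4.59 days)


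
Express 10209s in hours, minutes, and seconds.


Hours: 10209 ÷ 3600 = 2 remainder 3009
Minutes: 3009 ÷ 60 = 50 remainder 9
Seconds: 9

2h 50m 9s


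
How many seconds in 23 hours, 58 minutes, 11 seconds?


Hours: 23 × 3600 = 82800
Minutes: 58 × 60 = 3480
Seconds: 11
Total = 82800 + 3480 + 11 = 86291

86291 seconds


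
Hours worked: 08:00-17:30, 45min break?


Total time = (17×60+30) - (8×60+0)
= 1050 - 480 = 570 min
Minus break: 570 - 45 = 525 min
= 8h 45m

8h 45m (525 minutes)


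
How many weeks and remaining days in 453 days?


64 weeks 5 days

Weeks: 453 ÷ 7 = 64 remainder 5


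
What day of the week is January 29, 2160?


Zeller's congruence:
q=29, m=13, k=59, j=21
h = (29 + ⌊13×14/5⌋ + 59 + ⌊59/4⌋ + ⌊21/4⌋ - 2×21) mod 7
= (29 + 36 + 59 + 14 + 5 - 42) mod 7
= 101 mod 7 = 3
h=3 → Tuesday

Tuesday


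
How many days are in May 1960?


31 days

Month: May (month 5)
May has 31 days


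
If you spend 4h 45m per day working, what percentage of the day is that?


Time: 285 minutes
Day: 1440 minutes
Percentage = (285/1440) × 100 ≈ 19.8%

19.8%


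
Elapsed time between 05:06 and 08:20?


End time in minutes: 8×60 + 20 = 500
Start time in minutes: 5×60 + 6 = 306
Difference = 500 - 306 = 194 minutes
= 3 hours 14 minutes

3h 14m


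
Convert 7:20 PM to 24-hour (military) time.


Input: 7:20 PM
PM: 7 + 12 = 19

19:20


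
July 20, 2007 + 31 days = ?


Start: July 20, 2007
Add 31 days
July 20 → August 1: 31 - 20 + 1 = 12 days (31 - 12 = 19 left)
August 1 + 19 = August 20, 2007

August 20, 2007


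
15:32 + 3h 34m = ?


19:06

Start: 932 minutes from midnight
Add: 214 minutes
Total: 1146 minutes
Hours: 1146 ÷ 60 = 19 remainder 6


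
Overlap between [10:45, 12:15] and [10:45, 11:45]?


60 minutes

Meeting A: 645-735 (in minutes from midnight)
Meeting B: 645-705
Overlap start = max(645, 645) = 645
Overlap end = min(735, 705) = 705
Overlap = max(0, 705 - 645) = 60 min


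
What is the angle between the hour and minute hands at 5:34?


37.0°

Hour hand = 5×30 + 34×0.5 = 167.0°
Minute hand = 34×6 = 204°
Difference = |167.0 - 204| = 37.0°


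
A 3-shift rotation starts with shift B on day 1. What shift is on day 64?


Shift B

Shifts: A, B, C
Start: B (index 1)
Day 64: (1 + 64 - 1) mod 3
= 64 mod 3
= 1
Index 1 → shift B


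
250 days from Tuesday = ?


Start: Tuesday (index 1)
(1 + 250) mod 7
= 251 mod 7
= 6
Index 6 → Sunday

Sunday


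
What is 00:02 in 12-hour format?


12:02 AM

Hour: 0
0 → 12 AM (midnight)


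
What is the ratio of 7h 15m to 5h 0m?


Duration 1: 435 minutes
Duration 2: 300 minutes
Ratio = 435:300
GCD = 15
Simplified = 29:20
As a decimal: 29/20 = 1.45

29:20 (1.45)


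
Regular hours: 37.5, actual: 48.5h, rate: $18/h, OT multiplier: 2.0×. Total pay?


$1071.00

Regular: 37.5h × $18 = $675.00
Overtime: 48.5 - 37.5 = 11.0h
OT pay: 11.0h × $18 × 2.0 = $396.00
Total = $675.00 + $396.00 = $1071.00


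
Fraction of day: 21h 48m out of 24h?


Total minutes: 21×60 + 48 = 1308
Day = 24×60 = 1440 minutes
Fraction = 1308/1440 ≈ 0.9083
As a percentage: 1308/1440 × 100 ≈ 90.83%

0.9083 (90.83%)


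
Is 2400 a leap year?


Rules: divisible by 4 AND (not by 100 OR by 400)
2400 ÷ 4 = 600 exactly → divisible by 4
2400 ÷ 100 = 24 exactly → divisible by 100
2400 ÷ 400 = 6 exactly → divisible by 400
Divisible by 400 → leap year

Yes


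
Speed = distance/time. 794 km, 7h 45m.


102.5 km/h

Distance: 794 km
Time: 7h 45m = 465 min = 465/60 = 31/4 hours
Speed = 794 ÷ (31/4) = 794 × 4 / 31 = 3176/31 ≈ 102.5 km/h


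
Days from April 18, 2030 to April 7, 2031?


From April 18, 2030 to April 7, 2031
Rest of April 2030: 30 - 18 = 12
Full months: May 31, June 30, July 31, August 31, September 30, October 31, November 30, December 31, January 31, February 2031 28, March 31
Days into April 2031: 7
Total = 12 + 31 + 30 + 31 + 31 + 30 + 31 + 30 + 31 + 31 + 28 + 31 + 7 = 354 days

354 days


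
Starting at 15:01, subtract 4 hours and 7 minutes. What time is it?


10:54

Start: 901 minutes from midnight
Subtract: 247 minutes
Remaining: 901 - 247 = 654
Hours: 10, Minutes: 54


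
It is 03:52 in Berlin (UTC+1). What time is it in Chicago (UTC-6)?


20:52 (previous day)

Time difference = UTC-6 - UTC+1 = -7 hours
New hour = (3 -7) mod 24
= -4 mod 24 = 20
Minutes unchanged → 20:52; -4 < 0 → previous day


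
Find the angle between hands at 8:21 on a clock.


124.5°

Hour hand = 8×30 + 21×0.5 = 250.5°
Minute hand = 21×6 = 126°
Difference = |250.5 - 126| = 124.5°


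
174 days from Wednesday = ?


Start: Wednesday (index 2)
(2 + 174) mod 7
= 176 mod 7
= 1
Index 1 → Tuesday

Tuesday


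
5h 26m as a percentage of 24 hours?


0.2264 (22.64%)

Total minutes: 5×60 + 26 = 326
Day = 24×60 = 1440 minutes
Fraction = 326/1440 ≈ 0.2264
As a percentage: 326/1440 × 100 ≈ 22.64%


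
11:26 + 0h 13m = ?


Start: 686 minutes from midnight
Add: 13 minutes
Total: 699 minutes
Hours: 699 ÷ 60 = 11 remainder 39

11:39


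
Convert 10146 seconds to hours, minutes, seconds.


2h 49m 6s

Hours: 10146 ÷ 3600 = 2 remainder 2946
Minutes: 2946 ÷ 60 = 49 remainder 6
Seconds: 6


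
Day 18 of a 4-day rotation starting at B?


Shift C

Shifts: A, B, C, D
Start: B (index 1)
Day 18: (1 + 18 - 1) mod 4
= 18 mod 4
= 2
Index 2 → shift C


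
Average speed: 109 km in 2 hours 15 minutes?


48.4 km/h

Distance: 109 km
Time: 2h 15m = 135 min = 135/60 = 9/4 hours
Speed = 109 ÷ (9/4) = 109 × 4 / 9 = 436/9 ≈ 48.4 km/h


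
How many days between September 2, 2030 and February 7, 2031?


158 days

From September 2, 2030 to February 7, 2031
Rest of September 2030: 30 - 2 = 28
Full months: October 31, November 30, December 31, January 31
Days into February 2031: 7
Total = 28 + 31 + 30 + 31 + 31 + 7 = 158 days


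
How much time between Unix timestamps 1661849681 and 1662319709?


470028 seconds (130.6 hours / 5.44 days)

Difference = 1662319709 - 1661849681 = 470028 seconds
In hours: 470028 / 3600 ≈ 130.6
In days: 470028 / 86400 ≈ 5.44


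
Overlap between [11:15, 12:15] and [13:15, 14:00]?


Meeting A: 675-735 (in minutes from midnight)
Meeting B: 795-840
Overlap start = max(675, 795) = 795
Overlap end = min(735, 840) = 735
Overlap = max(0, 735 - 795) = 0 min

0 minutes


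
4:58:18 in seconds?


17898 seconds

Hours: 4 × 3600 = 14400
Minutes: 58 × 60 = 3480
Seconds: 18
Total = 14400 + 3480 + 18 = 17898


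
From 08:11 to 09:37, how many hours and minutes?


1h 26m

End time in minutes: 9×60 + 37 = 577
Start time in minutes: 8×60 + 11 = 491
Difference = 577 - 491 = 86 minutes
= 1 hours 26 minutes


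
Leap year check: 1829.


Rules: divisible by 4 AND (not by 100 OR by 400)
1829 ÷ 4 = 457 remainder 1 → not divisible by 4
Not divisible by 4 → not a leap year

No


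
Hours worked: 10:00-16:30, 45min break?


Total time = (16×60+30) - (10×60+0)
= 990 - 600 = 390 min
Minus break: 390 - 45 = 345 min
= 5h 45m

5h 45m (345 minutes)


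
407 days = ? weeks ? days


Weeks: 407 ÷ 7 = 58 remainder 1

58 weeks 1 days


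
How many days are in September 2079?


Month: September (month 9)
September has 30 days

30 days


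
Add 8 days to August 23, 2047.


Start: August 23, 2047
Add 8 days
August 23 + 8 = August 31, 2047

August 31, 2047


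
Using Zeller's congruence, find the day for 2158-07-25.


Zeller's congruence:
q=25, m=7, k=58, j=21
h = (25 + ⌊13×8/5⌋ + 58 + ⌊58/4⌋ + ⌊21/4⌋ - 2×21) mod 7
= (25 + 20 + 58 + 14 + 5 - 42) mod 7
= 80 mod 7 = 3
h=3 → Tuesday

Tuesday


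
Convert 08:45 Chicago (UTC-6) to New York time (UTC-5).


Time difference = UTC-5 - UTC-6 = +1 hours
New hour = (8 + 1) mod 24
= 9 mod 24 = 9
Minutes unchanged → 09:45

09:45


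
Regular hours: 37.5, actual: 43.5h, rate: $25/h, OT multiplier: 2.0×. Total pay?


Regular: 37.5h × $25 = $937.50
Overtime: 43.5 - 37.5 = 6.0h
OT pay: 6.0h × $25 × 2.0 = $300.00
Total = $937.50 + $300.00 = $1237.50

$1237.50


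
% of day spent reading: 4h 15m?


Time: 255 minutes
Day: 1440 minutes
Percentage = (255/1440) × 100 ≈ 17.7%

17.7%


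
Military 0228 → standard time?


2:28 AM

Hour: 2
2 < 12 → AM


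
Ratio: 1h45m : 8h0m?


7:32 (0.22)

Duration 1: 105 minutes
Duration 2: 480 minutes
Ratio = 105:480
GCD = 15
Simplified = 7:32
As a decimal: 7/32 ≈ 0.22


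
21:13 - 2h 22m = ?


Start: 1273 minutes from midnight
Subtract: 142 minutes
Remaining: 1273 - 142 = 1131
Hours: 18, Minutes: 51

18:51


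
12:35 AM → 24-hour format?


Input: 12:35 AM
12 AM → 00 (midnight)

00:35


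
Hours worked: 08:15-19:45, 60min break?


10h 30m (630 minutes)

Total time = (19×60+45) - (8×60+15)
= 1185 - 495 = 690 min
Minus break: 690 - 60 = 630 min
= 10h 30m


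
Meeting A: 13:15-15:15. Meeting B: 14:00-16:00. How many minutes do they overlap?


75 minutes

Meeting A: 795-915 (in minutes from midnight)
Meeting B: 840-960
Overlap start = max(795, 840) = 840
Overlap end = min(915, 960) = 915
Overlap = max(0, 915 - 840) = 75 min


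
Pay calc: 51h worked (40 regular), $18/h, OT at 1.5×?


$1017.00

Regular: 40h × $18 = $720.00
Overtime: 51 - 40 = 11h
OT pay: 11h × $18 × 1.5 = $297.00
Total = $720.00 + $297.00 = $1017.00


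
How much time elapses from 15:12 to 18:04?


End time in minutes: 18×60 + 4 = 1084
Start time in minutes: 15×60 + 12 = 912
Difference = 1084 - 912 = 172 minutes
= 2 hours 52 minutes

2h 52m


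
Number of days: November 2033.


Month: November (month 11)
November has 30 days

30 days


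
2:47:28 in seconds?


Hours: 2 × 3600 = 7200
Minutes: 47 × 60 = 2820
Seconds: 28
Total = 7200 + 2820 + 28 = 10048

10048 seconds


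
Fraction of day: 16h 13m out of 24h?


Total minutes: 16×60 + 13 = 973
Day = 24×60 = 1440 minutes
Fraction = 973/1440 ≈ 0.6757
As a percentage: 973/1440 × 100 ≈ 67.57%

0.6757 (67.57%)


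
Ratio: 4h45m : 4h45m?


1:1 (1.00)

Duration 1: 285 minutes
Duration 2: 285 minutes
Ratio = 285:285
GCD = 285
Simplified = 1:1
As a decimal: 1/1 = 1.00


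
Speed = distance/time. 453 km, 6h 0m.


Distance: 453 km
Time: 6 hours
Speed = 453 / 6 = 75.5 km/h

75.5 km/h


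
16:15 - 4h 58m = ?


11:17

Start: 975 minutes from midnight
Subtract: 298 minutes
Remaining: 975 - 298 = 677
Hours: 11, Minutes: 17


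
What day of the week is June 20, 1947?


Zeller's congruence:
q=20, m=6, k=47, j=19
h = (20 + ⌊13×7/5⌋ + 47 + ⌊47/4⌋ + ⌊19/4⌋ - 2×19) mod 7
= (20 + 18 + 47 + 11 + 4 - 38) mod 7
= 62 mod 7 = 6
h=6 → Friday

Friday


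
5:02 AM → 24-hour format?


Input: 5:02 AM
AM hour stays: 5

05:02


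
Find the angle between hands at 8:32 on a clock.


Hour hand = 8×30 + 32×0.5 = 256.0°
Minute hand = 32×6 = 192°
Difference = |256.0 - 192| = 64.0°

64.0°


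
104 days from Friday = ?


Start: Friday (index 4)
(4 + 104) mod 7
= 108 mod 7
= 3
Index 3 → Thursday

Thursday


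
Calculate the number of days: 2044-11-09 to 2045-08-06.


270 days

From November 9, 2044 to August 6, 2045
Rest of November 2044: 30 - 9 = 21
Full months: December 31, January 31, February 2045 28, March 31, April 30, May 31, June 30, July 31
Days into August 2045: 6
Total = 21 + 31 + 31 + 28 + 31 + 30 + 31 + 30 + 31 + 6 = 270 days


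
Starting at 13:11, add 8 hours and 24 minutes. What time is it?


21:35

Start: 791 minutes from midnight
Add: 504 minutes
Total: 1295 minutes
Hours: 1295 ÷ 60 = 21 remainder 35


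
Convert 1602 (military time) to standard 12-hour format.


Hour: 16
16 - 12 = 4 → PM

4:02 PM


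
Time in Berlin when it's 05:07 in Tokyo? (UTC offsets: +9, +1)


Time difference = UTC+1 - UTC+9 = -8 hours
New hour = (5 -8) mod 24
= -3 mod 24 = 21
Minutes unchanged → 21:07; -3 < 0 → previous day

21:07 (previous day)


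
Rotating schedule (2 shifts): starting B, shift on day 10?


Shifts: A, B
Start: B (index 1)
Day 10: (1 + 10 - 1) mod 2
= 10 mod 2
= 0
Index 0 → shift A

Shift A


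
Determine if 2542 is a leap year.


Rules: divisible by 4 AND (not by 100 OR by 400)
2542 ÷ 4 = 635 remainder 2 → not divisible by 4
Not divisible by 4 → not a leap year

No


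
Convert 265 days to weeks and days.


Weeks: 265 ÷ 7 = 37 remainder 6

37 weeks 6 days


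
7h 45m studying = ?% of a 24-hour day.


Time: 465 minutes
Day: 1440 minutes
Percentage = (465/1440) × 100 ≈ 32.3%

32.3%


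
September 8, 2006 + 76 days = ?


Start: September 8, 2006
Add 76 days
September 8 → October 1: 30 - 8 + 1 = 23 days (76 - 23 = 53 left)
October 1 → November 1: 31 - 1 + 1 = 31 days (53 - 31 = 22 left)
November 1 + 22 = November 23, 2006

November 23, 2006


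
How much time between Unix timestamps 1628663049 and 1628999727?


Difference = 1628999727 - 1628663049 = 336678 seconds
In hours: 336678 / 3600 ≈ 93.5
In days: 336678 / 86400 ≈ 3.90

336678 seconds (93.5 hours / 3.90 days)


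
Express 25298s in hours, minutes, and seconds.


Hours: 25298 ÷ 3600 = 7 remainder 98
Minutes: 98 ÷ 60 = 1 remainder 38
Seconds: 38

7h 1m 38s


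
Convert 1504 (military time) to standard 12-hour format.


Hour: 15
15 - 12 = 3 → PM

3:04 PM


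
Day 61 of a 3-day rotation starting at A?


Shifts: A, B, C
Start: A (index 0)
Day 61: (0 + 61 - 1) mod 3
= 60 mod 3
= 0
Index 0 → shift A

Shift A


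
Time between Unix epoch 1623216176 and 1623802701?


586525 seconds (162.9 hours / 6.79 days)

Difference = 1623802701 - 1623216176 = 586525 seconds
In hours: 586525 / 3600 ≈ 162.9
In days: 586525 / 86400 ≈ 6.79


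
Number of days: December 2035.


Month: December (month 12)
December has 31 days

31 days


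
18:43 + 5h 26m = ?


00:09 (next day)

Start: 1123 minutes from midnight
Add: 326 minutes
Total: 1449 minutes
Hours: 1449 ÷ 60 = 24 remainder 9
24 ≥ 24 → 24 - 24 = 0 (next day)


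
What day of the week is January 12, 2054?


Monday

Zeller's congruence:
q=12, m=13, k=53, j=20
h = (12 + ⌊13×14/5⌋ + 53 + ⌊53/4⌋ + ⌊20/4⌋ - 2×20) mod 7
= (12 + 36 + 53 + 13 + 5 - 40) mod 7
= 79 mod 7 = 2
h=2 → Monday


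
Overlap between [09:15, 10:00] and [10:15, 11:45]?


0 minutes

Meeting A: 555-600 (in minutes from midnight)
Meeting B: 615-705
Overlap start = max(555, 615) = 615
Overlap end = min(600, 705) = 600
Overlap = max(0, 600 - 615) = 0 min


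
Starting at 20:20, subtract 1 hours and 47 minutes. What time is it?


18:33

Start: 1220 minutes from midnight
Subtract: 107 minutes
Remaining: 1220 - 107 = 1113
Hours: 18, Minutes: 33


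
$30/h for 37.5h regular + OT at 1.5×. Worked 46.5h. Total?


$1530.00

Regular: 37.5h × $30 = $1125.00
Overtime: 46.5 - 37.5 = 9.0h
OT pay: 9.0h × $30 × 1.5 = $405.00
Total = $1125.00 + $405.00 = $1530.00


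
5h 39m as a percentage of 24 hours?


Total minutes: 5×60 + 39 = 339
Day = 24×60 = 1440 minutes
Fraction = 339/1440 ≈ 0.2354
As a percentage: 339/1440 × 100 ≈ 23.54%

0.2354 (23.54%)


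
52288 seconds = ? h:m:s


14h 31m 28s

Hours: 52288 ÷ 3600 = 14 remainder 1888
Minutes: 1888 ÷ 60 = 31 remainder 28
Seconds: 28


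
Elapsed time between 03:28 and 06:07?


End time in minutes: 6×60 + 7 = 367
Start time in minutes: 3×60 + 28 = 208
Difference = 367 - 208 = 159 minutes
= 2 hours 39 minutes

2h 39m


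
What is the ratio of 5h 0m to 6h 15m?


Duration 1: 300 minutes
Duration 2: 375 minutes
Ratio = 300:375
GCD = 75
Simplified = 4:5
As a decimal: 4/5 = 0.80

4:5 (0.80)


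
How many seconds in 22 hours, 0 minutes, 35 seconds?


Hours: 22 × 3600 = 79200
Minutes: 0 × 60 = 0
Seconds: 35
Total = 79200 + 0 + 35 = 79235

79235 seconds


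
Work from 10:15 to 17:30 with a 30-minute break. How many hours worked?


Total time = (17×60+30) - (10×60+15)
= 1050 - 615 = 435 min
Minus break: 435 - 30 = 405 min
= 6h 45m

6h 45m (405 minutes)


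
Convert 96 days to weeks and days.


13 weeks 5 days

Weeks: 96 ÷ 7 = 13 remainder 5


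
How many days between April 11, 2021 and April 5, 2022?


From April 11, 2021 to April 5, 2022
Rest of April 2021: 30 - 11 = 19
Full months: May 31, June 30, July 31, August 31, September 30, October 31, November 30, December 31, January 31, February 2022 28, March 31
Days into April 2022: 5
Total = 19 + 31 + 30 + 31 + 31 + 30 + 31 + 30 + 31 + 31 + 28 + 31 + 5 = 359 days

359 days


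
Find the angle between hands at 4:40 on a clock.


100.0°

Hour hand = 4×30 + 40×0.5 = 140.0°
Minute hand = 40×6 = 240°
Difference = |140.0 - 240| = 100.0°


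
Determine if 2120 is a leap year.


Rules: divisible by 4 AND (not by 100 OR by 400)
2120 ÷ 4 = 530 exactly → divisible by 4
2120 ÷ 100 = 21 remainder 20 → not divisible by 100
Divisible by 4 but not by 100 → leap year

Yes


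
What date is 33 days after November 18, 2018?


Start: November 18, 2018
Add 33 days
November 18 → December 1: 30 - 18 + 1 = 13 days (33 - 13 = 20 left)
December 1 + 20 = December 21, 2018

December 21, 2018


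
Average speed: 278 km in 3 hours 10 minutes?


Distance: 278 km
Time: 3h 10m = 190 min = 190/60 = 19/6 hours
Speed = 278 ÷ (19/6) = 278 × 6 / 19 = 1668/19 ≈ 87.8 km/h

87.8 km/h


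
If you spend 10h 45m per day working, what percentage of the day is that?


Time: 645 minutes
Day: 1440 minutes
Percentage = (645/1440) × 100 ≈ 44.8%

44.8%


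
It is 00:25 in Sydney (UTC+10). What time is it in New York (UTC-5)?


09:25 (previous day)

Time difference = UTC-5 - UTC+10 = -15 hours
New hour = (0 -15) mod 24
= -15 mod 24 = 9
Minutes unchanged → 09:25; -15 < 0 → previous day


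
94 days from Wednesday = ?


Start: Wednesday (index 2)
(2 + 94) mod 7
= 96 mod 7
= 5
Index 5 → Saturday

Saturday


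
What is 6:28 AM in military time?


06:28

Input: 6:28 AM
AM hour stays: 6


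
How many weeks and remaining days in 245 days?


Weeks: 245 ÷ 7 = 35 remainder 0

35 weeks 0 days


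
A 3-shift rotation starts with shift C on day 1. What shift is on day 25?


Shifts: A, B, C
Start: C (index 2)
Day 25: (2 + 25 - 1) mod 3
= 26 mod 3
= 2
Index 2 → shift C

Shift C


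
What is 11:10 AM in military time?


Input: 11:10 AM
AM hour stays: 11

11:10


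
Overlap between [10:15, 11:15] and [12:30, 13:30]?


0 minutes

Meeting A: 615-675 (in minutes from midnight)
Meeting B: 750-810
Overlap start = max(615, 750) = 750
Overlap end = min(675, 810) = 675
Overlap = max(0, 675 - 750) = 0 min


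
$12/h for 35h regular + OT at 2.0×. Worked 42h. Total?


Regular: 35h × $12 = $420.00
Overtime: 42 - 35 = 7h
OT pay: 7h × $12 × 2.0 = $168.00
Total = $420.00 + $168.00 = $588.00

$588.00


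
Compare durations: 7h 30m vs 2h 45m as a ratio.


Duration 1: 450 minutes
Duration 2: 165 minutes
Ratio = 450:165
GCD = 15
Simplified = 30:11
As a decimal: 30/11 ≈ 2.73

30:11 (2.73)


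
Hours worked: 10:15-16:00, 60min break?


4h 45m (285 minutes)

Total time = (16×60+0) - (10×60+15)
= 960 - 615 = 345 min
Minus break: 345 - 60 = 285 min
= 4h 45m


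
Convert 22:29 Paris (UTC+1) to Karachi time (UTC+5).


02:29 (next day)

Time difference = UTC+5 - UTC+1 = +4 hours
New hour = (22 + 4) mod 24
= 26 mod 24 = 2
Minutes unchanged → 02:29; 26 ≥ 24 → next day


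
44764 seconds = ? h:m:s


12h 26m 4s

Hours: 44764 ÷ 3600 = 12 remainder 1564
Minutes: 1564 ÷ 60 = 26 remainder 4
Seconds: 4


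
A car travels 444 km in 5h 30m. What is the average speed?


Distance: 444 km
Time: 5h 30m = 330 min = 330/60 = 11/2 hours
Speed = 444 ÷ (11/2) = 444 × 2 / 11 = 888/11 ≈ 80.7 km/h

80.7 km/h


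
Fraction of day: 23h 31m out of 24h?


0.9799 (97.99%)

Total minutes: 23×60 + 31 = 1411
Day = 24×60 = 1440 minutes
Fraction = 1411/1440 ≈ 0.9799
As a percentage: 1411/1440 × 100 ≈ 97.99%


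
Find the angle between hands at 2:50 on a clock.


Hour hand = 2×30 + 50×0.5 = 85.0°
Minute hand = 50×6 = 300°
Difference = |85.0 - 300| = 215.0°
Since > 180°: 360 - 215.0 = 145.0°

145.0°


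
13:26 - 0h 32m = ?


Start: 806 minutes from midnight
Subtract: 32 minutes
Remaining: 806 - 32 = 774
Hours: 12, Minutes: 54

12:54


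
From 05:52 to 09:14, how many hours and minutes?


End time in minutes: 9×60 + 14 = 554
Start time in minutes: 5×60 + 52 = 352
Difference = 554 - 352 = 202 minutes
= 3 hours 22 minutes

3h 22m


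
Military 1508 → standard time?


Hour: 15
15 - 12 = 3 → PM

3:08 PM


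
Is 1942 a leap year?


No

Rules: divisible by 4 AND (not by 100 OR by 400)
1942 ÷ 4 = 485 remainder 2 → not divisible by 4
Not divisible by 4 → not a leap year


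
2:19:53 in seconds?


8393 seconds

Hours: 2 × 3600 = 7200
Minutes: 19 × 60 = 1140
Seconds: 53
Total = 7200 + 1140 + 53 = 8393


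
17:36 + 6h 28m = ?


00:04 (next day)

Start: 1056 minutes from midnight
Add: 388 minutes
Total: 1444 minutes
Hours: 1444 ÷ 60 = 24 remainder 4
24 ≥ 24 → 24 - 24 = 0 (next day)


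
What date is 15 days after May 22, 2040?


June 6, 2040

Start: May 22, 2040
Add 15 days
May 22 → June 1: 31 - 22 + 1 = 10 days (15 - 10 = 5 left)
June 1 + 5 = June 6, 2040


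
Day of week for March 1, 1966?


Tuesday

Zeller's congruence:
q=1, m=3, k=66, j=19
h = (1 + ⌊13×4/5⌋ + 66 + ⌊66/4⌋ + ⌊19/4⌋ - 2×19) mod 7
= (1 + 10 + 66 + 16 + 4 - 38) mod 7
= 59 mod 7 = 3
h=3 → Tuesday


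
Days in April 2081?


30 days

Month: April (month 4)
April has 30 days


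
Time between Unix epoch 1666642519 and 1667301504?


Difference = 1667301504 - 1666642519 = 658985 seconds
In hours: 658985 / 3600 ≈ 183.1
In days: 658985 / 86400 ≈ 7.63

658985 seconds (183.1 hours / 7.63 days)


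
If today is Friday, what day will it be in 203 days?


Friday

Start: Friday (index 4)
(4 + 203) mod 7
= 207 mod 7
= 4
Index 4 → Friday


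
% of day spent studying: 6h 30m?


27.1%

Time: 390 minutes
Day: 1440 minutes
Percentage = (390/1440) × 100 ≈ 27.1%


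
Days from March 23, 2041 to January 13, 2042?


From March 23, 2041 to January 13, 2042
Rest of March 2041: 31 - 23 = 8
Full months: April 30, May 31, June 30, July 31, August 31, September 30, October 31, November 30, December 31
Days into January 2042: 13
Total = 8 + 30 + 31 + 30 + 31 + 31 + 30 + 31 + 30 + 31 + 13 = 296 days

296 days


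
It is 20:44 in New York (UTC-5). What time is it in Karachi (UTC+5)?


Time difference = UTC+5 - UTC-5 = +10 hours
New hour = (20 + 10) mod 24
= 30 mod 24 = 6
Minutes unchanged → 06:44; 30 ≥ 24 → next day

06:44 (next day)


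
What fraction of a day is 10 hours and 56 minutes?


0.4556 (45.56%)

Total minutes: 10×60 + 56 = 656
Day = 24×60 = 1440 minutes
Fraction = 656/1440 ≈ 0.4556
As a percentage: 656/1440 × 100 ≈ 45.56%


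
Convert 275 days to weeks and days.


39 weeks 2 days

Weeks: 275 ÷ 7 = 39 remainder 2


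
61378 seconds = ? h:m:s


17h 2m 58s

Hours: 61378 ÷ 3600 = 17 remainder 178
Minutes: 178 ÷ 60 = 2 remainder 58
Seconds: 58


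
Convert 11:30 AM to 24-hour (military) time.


Input: 11:30 AM
AM hour stays: 11

11:30


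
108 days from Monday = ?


Thursday

Start: Monday (index 0)
(0 + 108) mod 7
= 108 mod 7
= 3
Index 3 → Thursday


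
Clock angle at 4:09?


Hour hand = 4×30 + 9×0.5 = 124.5°
Minute hand = 9×6 = 54°
Difference = |124.5 - 54| = 70.5°

70.5°


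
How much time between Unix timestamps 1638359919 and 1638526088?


Difference = 1638526088 - 1638359919 = 166169 seconds
In hours: 166169 / 3600 ≈ 46.2
In days: 166169 / 86400 ≈ 1.92

166169 seconds (46.2 hours / 1.92 days)


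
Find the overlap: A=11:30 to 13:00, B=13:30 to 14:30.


0 minutes

Meeting A: 690-780 (in minutes from midnight)
Meeting B: 810-870
Overlap start = max(690, 810) = 810
Overlap end = min(780, 870) = 780
Overlap = max(0, 780 - 810) = 0 min


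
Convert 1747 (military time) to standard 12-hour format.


5:47 PM

Hour: 17
17 - 12 = 5 → PM


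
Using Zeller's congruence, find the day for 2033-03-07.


Monday

Zeller's congruence:
q=7, m=3, k=33, j=20
h = (7 + ⌊13×4/5⌋ + 33 + ⌊33/4⌋ + ⌊20/4⌋ - 2×20) mod 7
= (7 + 10 + 33 + 8 + 5 - 40) mod 7
= 23 mod 7 = 2
h=2 → Monday


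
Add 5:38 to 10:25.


Start: 625 minutes from midnight
Add: 338 minutes
Total: 963 minutes
Hours: 963 ÷ 60 = 16 remainder 3

16:03


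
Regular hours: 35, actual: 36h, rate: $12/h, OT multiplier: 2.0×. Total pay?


Regular: 35h × $12 = $420.00
Overtime: 36 - 35 = 1h
OT pay: 1h × $12 × 2.0 = $24.00
Total = $420.00 + $24.00 = $444.00

$444.00


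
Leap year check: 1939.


Rules: divisible by 4 AND (not by 100 OR by 400)
1939 ÷ 4 = 484 remainder 3 → not divisible by 4
Not divisible by 4 → not a leap year

No


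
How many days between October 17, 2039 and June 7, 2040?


From October 17, 2039 to June 7, 2040
Rest of October 2039: 31 - 17 = 14
Full months: November 30, December 31, January 31, February 2040 29, March 31, April 30, May 31
Days into June 2040: 7
Total = 14 + 30 + 31 + 31 + 29 + 31 + 30 + 31 + 7 = 234 days

234 days


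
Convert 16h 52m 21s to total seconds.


60741 seconds

Hours: 16 × 3600 = 57600
Minutes: 52 × 60 = 3120
Seconds: 21
Total = 57600 + 3120 + 21 = 60741


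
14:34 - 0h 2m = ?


Start: 874 minutes from midnight
Subtract: 2 minutes
Remaining: 874 - 2 = 872
Hours: 14, Minutes: 32

14:32


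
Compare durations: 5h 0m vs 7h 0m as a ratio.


Duration 1: 300 minutes
Duration 2: 420 minutes
Ratio = 300:420
GCD = 60
Simplified = 5:7
As a decimal: 5/7 ≈ 0.71

5:7 (0.71)


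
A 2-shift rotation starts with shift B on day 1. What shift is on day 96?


Shift A

Shifts: A, B
Start: B (index 1)
Day 96: (1 + 96 - 1) mod 2
= 96 mod 2
= 0
Index 0 → shift A


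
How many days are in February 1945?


28 days

Month: February (month 2)
February: 28 or 29 (leap year)
1945 leap year? No


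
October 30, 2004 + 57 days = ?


Start: October 30, 2004
Add 57 days
October 30 → November 1: 31 - 30 + 1 = 2 days (57 - 2 = 55 left)
November 1 → December 1: 30 - 1 + 1 = 30 days (55 - 30 = 25 left)
December 1 + 25 = December 26, 2004

December 26, 2004


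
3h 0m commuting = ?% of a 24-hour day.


12.5%

Time: 180 minutes
Day: 1440 minutes
Percentage = (180/1440) × 100 = 12.5%


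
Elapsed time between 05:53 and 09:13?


3h 20m

End time in minutes: 9×60 + 13 = 553
Start time in minutes: 5×60 + 53 = 353
Difference = 553 - 353 = 200 minutes
= 3 hours 20 minutes


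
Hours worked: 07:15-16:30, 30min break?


Total time = (16×60+30) - (7×60+15)
= 990 - 435 = 555 min
Minus break: 555 - 30 = 525 min
= 8h 45m

8h 45m (525 minutes)


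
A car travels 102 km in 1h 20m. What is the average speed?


Distance: 102 km
Time: 1h 20m = 80 min = 80/60 = 4/3 hours
Speed = 102 ÷ (4/3) = 102 × 3 / 4 = 306/4 = 76.5 km/h

76.5 km/h


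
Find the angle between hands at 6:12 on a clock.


Hour hand = 6×30 + 12×0.5 = 186.0°
Minute hand = 12×6 = 72°
Difference = |186.0 - 72| = 114.0°

114.0°


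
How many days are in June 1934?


30 days

Month: June (month 6)
June has 30 days


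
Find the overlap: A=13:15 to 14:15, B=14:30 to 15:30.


Meeting A: 795-855 (in minutes from midnight)
Meeting B: 870-930
Overlap start = max(795, 870) = 870
Overlap end = min(855, 930) = 855
Overlap = max(0, 855 - 870) = 0 min

0 minutes


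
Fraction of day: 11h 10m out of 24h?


0.4653 (46.53%)

Total minutes: 11×60 + 10 = 670
Day = 24×60 = 1440 minutes
Fraction = 670/1440 ≈ 0.4653
As a percentage: 670/1440 × 100 ≈ 46.53%


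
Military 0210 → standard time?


Hour: 2
2 < 12 → AM

2:10 AM


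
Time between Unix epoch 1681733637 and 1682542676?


809039 seconds (224.7 hours / 9.36 days)

Difference = 1682542676 - 1681733637 = 809039 seconds
In hours: 809039 / 3600 ≈ 224.7
In days: 809039 / 86400 ≈ 9.36


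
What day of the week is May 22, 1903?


Zeller's congruence:
q=22, m=5, k=3, j=19
h = (22 + ⌊13×6/5⌋ + 3 + ⌊3/4⌋ + ⌊19/4⌋ - 2×19) mod 7
= (22 + 15 + 3 + 0 + 4 - 38) mod 7
= 6 mod 7 = 6
h=6 → Friday

Friday


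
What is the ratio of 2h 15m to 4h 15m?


9:17 (0.53)

Duration 1: 135 minutes
Duration 2: 255 minutes
Ratio = 135:255
GCD = 15
Simplified = 9:17
As a decimal: 9/17 ≈ 0.53


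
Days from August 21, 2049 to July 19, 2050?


332 days

From August 21, 2049 to July 19, 2050
Rest of August 2049: 31 - 21 = 10
Full months: September 30, October 31, November 30, December 31, January 31, February 2050 28, March 31, April 30, May 31, June 30
Days into July 2050: 19
Total = 10 + 30 + 31 + 30 + 31 + 31 + 28 + 31 + 30 + 31 + 30 + 19 = 332 days


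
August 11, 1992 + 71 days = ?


Start: August 11, 1992
Add 71 days
August 11 → September 1: 31 - 11 + 1 = 21 days (71 - 21 = 50 left)
September 1 → October 1: 30 - 1 + 1 = 30 days (50 - 30 = 20 left)
October 1 + 20 = October 21, 1992

October 21, 1992


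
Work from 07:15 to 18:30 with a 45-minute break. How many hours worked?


10h 30m (630 minutes)

Total time = (18×60+30) - (7×60+15)
= 1110 - 435 = 675 min
Minus break: 675 - 45 = 630 min
= 10h 30m
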